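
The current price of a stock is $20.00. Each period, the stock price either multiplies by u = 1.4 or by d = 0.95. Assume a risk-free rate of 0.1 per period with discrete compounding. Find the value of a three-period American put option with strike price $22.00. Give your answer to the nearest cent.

Risk-neutral probability p = (1 + 0.1 − 0.95)/(1.4 − 0.95) = 0.1500/0.4500 = 0.3333
Terminal stock prices: S_uuu = 54.88, S_uud = 37.24, S_udd = 25.27, S_ddd = 17.15
Terminal payoffs (K − S): max(-32.88, 0) = 0, max(-15.24, 0) = 0, max(-3.27, 0) = 0, max(4.853, 0) = 4.853
Node uu (S = 39.2): continuation = 1/1.1·[0.3333·0.0000 + 0.6667·0.0000] = 0.0000; exercise value = 0.0000 ≤ continuation, so V_uu = 0.0000
Node ud (S = 26.6): continuation = 1/1.1·[0.3333·0.0000 + 0.6667·0.0000] = 0.0000; exercise value = 0.0000 ≤ continuation, so V_ud = 0.0000
Node dd (S = 18.05): continuation = 1/1.1·[0.3333·0.0000 + 0.6667·4.8525] = 2.9409; exercise value = 3.9500 > continuation, so V_dd = 3.9500 (exercise)
Node u (S = 28): continuation = 1/1.1·[0.3333·0.0000 + 0.6667·0.0000] = 0.0000; exercise value = 0.0000 ≤ continuation, so V_u = 0.0000
Node d (S = 19): continuation = 1/1.1·[0.3333·0.0000 + 0.6667·3.9500] = 2.3939; exercise value = 3.0000 > continuation, so V_d = 3.0000 (exercise)
Node 0 (S = 20): continuation = 1/1.1·[0.3333·0.0000 + 0.6667·3.0000] = 1.8182; exercise value = 2.0000 > continuation, so V_0 = 2.0000 (exercise)

$2.00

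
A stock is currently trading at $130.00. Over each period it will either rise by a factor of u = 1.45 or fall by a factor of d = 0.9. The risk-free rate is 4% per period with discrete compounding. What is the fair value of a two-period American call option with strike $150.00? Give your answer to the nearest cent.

Risk-neutral probability p = (1 + 0.04 − 0.9)/(1.45 − 0.9) = 0.1400/0.5500 = 0.2545
Terminal stock prices: S_uu = 273.3, S_ud = 169.7, S_dd = 105.3
Terminal payoffs (S − K): max(123.3, 0) = 123.3, max(19.65, 0) = 19.65, max(-44.7, 0) = 0
Node u (S = 188.5): continuation = 1/1.04·[0.2545·123.3250 + 0.7455·19.6500] = 44.2692; exercise value = 38.5000 ≤ continuation, so V_u = 44.2692
Node d (S = 117): continuation = 1/1.04·[0.2545·19.6500 + 0.7455·0.0000] = 4.8094; exercise value = 0.0000 ≤ continuation, so V_d = 4.8094
Node 0 (S = 130): continuation = 1/1.04·[0.2545·44.2692 + 0.7455·4.8094] = 14.2825; exercise value = 0.0000 ≤ continuation, so V_0 = 14.2825

$14.28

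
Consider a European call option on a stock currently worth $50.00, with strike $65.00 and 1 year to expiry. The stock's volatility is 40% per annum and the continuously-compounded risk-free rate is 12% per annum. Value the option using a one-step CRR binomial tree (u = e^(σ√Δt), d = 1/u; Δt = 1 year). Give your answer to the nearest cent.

$4.73

CRR parameters: u = e^(σ√Δt) = e^(0.4·√1) = 1.4918, d = 1/u = 0.6703
Per-period rate: rΔt = 0.12·1 = 0.12, so R = e^0.12 = 1.1275
Risk-neutral probability p = (e^0.12 − 0.6703)/(1.4918 − 0.6703) = 0.4572/0.8215 = 0.5565
Terminal stock prices: S_u = 74.59, S_d = 33.52
Terminal payoffs (S − K): max(9.591, 0) = 9.591, max(-31.48, 0) = 0
Node 0 (S = 50): V_0 = e^(−0.12)·[0.5565·9.5912 + 0.4435·0.0000] = 4.7341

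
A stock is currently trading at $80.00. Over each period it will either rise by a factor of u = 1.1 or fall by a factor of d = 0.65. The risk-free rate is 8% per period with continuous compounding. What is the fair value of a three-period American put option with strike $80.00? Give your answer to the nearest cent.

Risk-neutral probability p = (e^0.08 − 0.65)/(1.1 − 0.65) = 0.4333/0.4500 = 0.9629
Terminal stock prices: S_uuu = 106.5, S_uud = 62.92, S_udd = 37.18, S_ddd = 21.97
Terminal payoffs (K − S): max(-26.48, 0) = 0, max(17.08, 0) = 17.08, max(42.82, 0) = 42.82, max(58.03, 0) = 58.03
Node uu (S = 96.8): continuation = e^(−0.08)·[0.9629·0.0000 + 0.0371·17.0800] = 0.5856; exercise value = 0.0000 ≤ continuation, so V_uu = 0.5856
Node ud (S = 57.2): continuation = e^(−0.08)·[0.9629·17.0800 + 0.0371·42.8200] = 16.6493; exercise value = 22.8000 > continuation, so V_ud = 22.8000 (exercise)
Node dd (S = 33.8): continuation = e^(−0.08)·[0.9629·42.8200 + 0.0371·58.0300] = 40.0493; exercise value = 46.2000 > continuation, so V_dd = 46.2000 (exercise)
Node u (S = 88): continuation = e^(−0.08)·[0.9629·0.5856 + 0.0371·22.8000] = 1.3022; exercise value = 0.0000 ≤ continuation, so V_u = 1.3022
Node d (S = 52): continuation = e^(−0.08)·[0.9629·22.8000 + 0.0371·46.2000] = 21.8493; exercise value = 28.0000 > continuation, so V_d = 28.0000 (exercise)
Node 0 (S = 80): continuation = e^(−0.08)·[0.9629·1.3022 + 0.0371·28.0000] = 2.1174; exercise value = 0.0000 ≤ continuation, so V_0 = 2.1174

$2.12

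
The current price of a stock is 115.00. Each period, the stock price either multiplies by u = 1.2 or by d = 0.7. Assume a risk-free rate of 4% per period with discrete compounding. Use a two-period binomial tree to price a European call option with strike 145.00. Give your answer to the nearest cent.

Risk-neutral probability p = (1 + 0.04 − 0.7)/(1.2 − 0.7) = 0.3400/0.5000 = 0.6800
Terminal stock prices: S_uu = 165.6, S_ud = 96.6, S_dd = 56.35
Terminal payoffs (S − K): max(20.6, 0) = 20.6, max(-48.4, 0) = 0, max(-88.65, 0) = 0
Node u (S = 138): V_u = 1/1.04·[0.6800·20.6000 + 0.3200·0.0000] = 13.4692
Node d (S = 80.5): V_d = 1/1.04·[0.6800·0.0000 + 0.3200·0.0000] = 0.0000
Node 0 (S = 115): V_0 = 1/1.04·[0.6800·13.4692 + 0.3200·0.0000] = 8.8068

8.81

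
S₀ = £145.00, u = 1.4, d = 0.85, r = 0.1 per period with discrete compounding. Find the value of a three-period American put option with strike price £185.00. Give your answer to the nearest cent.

Risk-neutral probability p = (1 + 0.1 − 0.85)/(1.4 − 0.85) = 0.2500/0.5500 = 0.4545
Terminal stock prices: S_uuu = 397.9, S_uud = 241.6, S_udd = 146.7, S_ddd = 89.05
Terminal payoffs (K − S): max(-212.9, 0) = 0, max(-56.57, 0) = 0, max(38.33, 0) = 38.33, max(95.95, 0) = 95.95
Node uu (S = 284.2): continuation = 1/1.1·[0.4545·0.0000 + 0.5455·0.0000] = 0.0000; exercise value = 0.0000 ≤ continuation, so V_uu = 0.0000
Node ud (S = 172.5): continuation = 1/1.1·[0.4545·0.0000 + 0.5455·38.3325] = 19.0079; exercise value = 12.4500 ≤ continuation, so V_ud = 19.0079
Node dd (S = 104.8): continuation = 1/1.1·[0.4545·38.3325 + 0.5455·95.9519] = 63.4193; exercise value = 80.2375 > continuation, so V_dd = 80.2375 (exercise)
Node u (S = 203): continuation = 1/1.1·[0.4545·0.0000 + 0.5455·19.0079] = 9.4254; exercise value = 0.0000 ≤ continuation, so V_u = 9.4254
Node d (S = 123.2): continuation = 1/1.1·[0.4545·19.0079 + 0.5455·80.2375] = 47.6417; exercise value = 61.7500 > continuation, so V_d = 61.7500 (exercise)
Node 0 (S = 145): continuation = 1/1.1·[0.4545·9.4254 + 0.5455·61.7500] = 34.5146; exercise value = 40.0000 > continuation, so V_0 = 40.0000 (exercise)

£40.00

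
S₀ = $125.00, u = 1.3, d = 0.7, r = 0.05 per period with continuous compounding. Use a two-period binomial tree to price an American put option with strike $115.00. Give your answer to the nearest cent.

$11.12

Risk-neutral probability p = (e^0.05 − 0.7)/(1.3 − 0.7) = 0.3513/0.6000 = 0.5855
Terminal stock prices: S_uu = 211.3, S_ud = 113.7, S_dd = 61.25
Terminal payoffs (K − S): max(-96.25, 0) = 0, max(1.25, 0) = 1.25, max(53.75, 0) = 53.75
Node u (S = 162.5): continuation = e^(−0.05)·[0.5855·0.0000 + 0.4145·1.2500] = 0.4929; exercise value = 0.0000 ≤ continuation, so V_u = 0.4929
Node d (S = 87.5): continuation = e^(−0.05)·[0.5855·1.2500 + 0.4145·53.7500] = 21.8914; exercise value = 27.5000 > continuation, so V_d = 27.5000 (exercise)
Node 0 (S = 125): continuation = e^(−0.05)·[0.5855·0.4929 + 0.4145·27.5000] = 11.1186; exercise value = 0.0000 ≤ continuation, so V_0 = 11.1186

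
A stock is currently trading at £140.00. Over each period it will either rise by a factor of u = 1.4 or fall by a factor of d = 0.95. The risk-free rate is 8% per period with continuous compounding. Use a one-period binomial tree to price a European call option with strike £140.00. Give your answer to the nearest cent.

Risk-neutral probability p = (e^0.08 − 0.95)/(1.4 − 0.95) = 0.1333/0.4500 = 0.2962
Terminal stock prices: S_u = 196, S_d = 133
Terminal payoffs (S − K): max(56, 0) = 56, max(-7, 0) = 0
Node 0 (S = 140): V_0 = e^(−0.08)·[0.2962·56.0000 + 0.7038·0.0000] = 15.3116

£15.31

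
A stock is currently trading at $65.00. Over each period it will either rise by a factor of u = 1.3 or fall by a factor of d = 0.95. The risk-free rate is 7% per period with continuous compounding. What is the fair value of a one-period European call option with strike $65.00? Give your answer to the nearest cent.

Risk-neutral probability p = (e^0.07 − 0.95)/(1.3 − 0.95) = 0.1225/0.3500 = 0.3500
Terminal stock prices: S_u = 84.5, S_d = 61.75
Terminal payoffs (S − K): max(19.5, 0) = 19.5, max(-3.25, 0) = 0
Node 0 (S = 65): V_0 = e^(−0.07)·[0.3500·19.5000 + 0.6500·0.0000] = 6.3640

$6.36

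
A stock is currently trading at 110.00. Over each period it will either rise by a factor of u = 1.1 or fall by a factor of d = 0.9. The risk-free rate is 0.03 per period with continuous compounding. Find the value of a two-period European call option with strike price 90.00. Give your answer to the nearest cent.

25.34

Risk-neutral probability p = (e^0.03 − 0.9)/(1.1 − 0.9) = 0.1305/0.2000 = 0.6523
Terminal stock prices: S_uu = 133.1, S_ud = 108.9, S_dd = 89.1
Terminal payoffs (S − K): max(43.1, 0) = 43.1, max(18.9, 0) = 18.9, max(-0.9, 0) = 0
Node u (S = 121): V_u = e^(−0.03)·[0.6523·43.1000 + 0.3477·18.9000] = 33.6599
Node d (S = 99): V_d = e^(−0.03)·[0.6523·18.9000 + 0.3477·0.0000] = 11.9636
Node 0 (S = 110): V_0 = e^(−0.03)·[0.6523·33.6599 + 0.3477·11.9636] = 25.3437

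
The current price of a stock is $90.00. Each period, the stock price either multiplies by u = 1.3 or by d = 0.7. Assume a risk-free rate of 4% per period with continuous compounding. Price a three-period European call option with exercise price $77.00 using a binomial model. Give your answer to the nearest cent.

Risk-neutral probability p = (e^0.04 − 0.7)/(1.3 − 0.7) = 0.3408/0.6000 = 0.5680
Terminal stock prices: S_uuu = 197.7, S_uud = 106.5, S_udd = 57.33, S_ddd = 30.87
Terminal payoffs (S − K): max(120.7, 0) = 120.7, max(29.47, 0) = 29.47, max(-19.67, 0) = 0, max(-46.13, 0) = 0
Node uu (S = 152.1): V_uu = e^(−0.04)·[0.5680·120.7300 + 0.4320·29.4700] = 78.1192
Node ud (S = 81.9): V_ud = e^(−0.04)·[0.5680·29.4700 + 0.4320·0.0000] = 16.0831
Node dd (S = 44.1): V_dd = e^(−0.04)·[0.5680·0.0000 + 0.4320·0.0000] = 0.0000
Node u (S = 117): V_u = e^(−0.04)·[0.5680·78.1192 + 0.4320·16.0831] = 49.3084
Node d (S = 63): V_d = e^(−0.04)·[0.5680·16.0831 + 0.4320·0.0000] = 8.7773
Node 0 (S = 90): V_0 = e^(−0.04)·[0.5680·49.3084 + 0.4320·8.7773] = 30.5528

$30.55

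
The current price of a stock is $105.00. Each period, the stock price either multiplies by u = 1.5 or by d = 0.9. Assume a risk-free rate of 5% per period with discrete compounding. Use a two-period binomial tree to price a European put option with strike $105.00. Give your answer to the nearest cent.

Risk-neutral probability p = (1 + 0.05 − 0.9)/(1.5 − 0.9) = 0.1500/0.6000 = 0.2500
Terminal stock prices: S_uu = 236.2, S_ud = 141.8, S_dd = 85.05
Terminal payoffs (K − S): max(-131.2, 0) = 0, max(-36.75, 0) = 0, max(19.95, 0) = 19.95
Node u (S = 157.5): V_u = 1/1.05·[0.2500·0.0000 + 0.7500·0.0000] = 0.0000
Node d (S = 94.5): V_d = 1/1.05·[0.2500·0.0000 + 0.7500·19.9500] = 14.2500
Node 0 (S = 105): V_0 = 1/1.05·[0.2500·0.0000 + 0.7500·14.2500] = 10.1786

$10.18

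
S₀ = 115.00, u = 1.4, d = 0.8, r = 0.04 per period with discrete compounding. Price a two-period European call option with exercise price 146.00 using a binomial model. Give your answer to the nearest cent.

Risk-neutral probability p = (1 + 0.04 − 0.8)/(1.4 − 0.8) = 0.2400/0.6000 = 0.4000
Terminal stock prices: S_uu = 225.4, S_ud = 128.8, S_dd = 73.6
Terminal payoffs (S − K): max(79.4, 0) = 79.4, max(-17.2, 0) = 0, max(-72.4, 0) = 0
Node u (S = 161): V_u = 1/1.04·[0.4000·79.4000 + 0.6000·0.0000] = 30.5385
Node d (S = 92): V_d = 1/1.04·[0.4000·0.0000 + 0.6000·0.0000] = 0.0000
Node 0 (S = 115): V_0 = 1/1.04·[0.4000·30.5385 + 0.6000·0.0000] = 11.7456

11.75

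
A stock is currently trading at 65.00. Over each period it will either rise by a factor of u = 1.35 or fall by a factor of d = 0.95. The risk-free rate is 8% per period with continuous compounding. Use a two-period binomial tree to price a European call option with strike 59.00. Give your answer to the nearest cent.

Risk-neutral probability p = (e^0.08 − 0.95)/(1.35 − 0.95) = 0.1333/0.4000 = 0.3332
Terminal stock prices: S_uu = 118.5, S_ud = 83.36, S_dd = 58.66
Terminal payoffs (S − K): max(59.46, 0) = 59.46, max(24.36, 0) = 24.36, max(-0.3375, 0) = 0
Node u (S = 87.75): V_u = e^(−0.08)·[0.3332·59.4625 + 0.6668·24.3625] = 33.2861
Node d (S = 61.75): V_d = e^(−0.08)·[0.3332·24.3625 + 0.6668·0.0000] = 7.4939
Node 0 (S = 65): V_0 = e^(−0.08)·[0.3332·33.2861 + 0.6668·7.4939] = 14.8514

14.85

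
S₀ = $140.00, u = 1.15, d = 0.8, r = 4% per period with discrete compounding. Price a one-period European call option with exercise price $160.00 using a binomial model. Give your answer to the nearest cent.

$0.66

Risk-neutral probability p = (1 + 0.04 − 0.8)/(1.15 − 0.8) = 0.2400/0.3500 = 0.6857
Terminal stock prices: S_u = 161, S_d = 112
Terminal payoffs (S − K): max(1, 0) = 1, max(-48, 0) = 0
Node 0 (S = 140): V_0 = 1/1.04·[0.6857·1.0000 + 0.3143·0.0000] = 0.6593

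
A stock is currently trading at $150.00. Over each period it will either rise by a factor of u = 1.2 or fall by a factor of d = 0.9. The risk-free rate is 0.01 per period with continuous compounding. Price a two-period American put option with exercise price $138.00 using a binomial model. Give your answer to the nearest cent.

Risk-neutral probability p = (e^0.01 − 0.9)/(1.2 − 0.9) = 0.1101/0.3000 = 0.3668
Terminal stock prices: S_uu = 216, S_ud = 162, S_dd = 121.5
Terminal payoffs (K − S): max(-78, 0) = 0, max(-24, 0) = 0, max(16.5, 0) = 16.5
Node u (S = 180): continuation = e^(−0.01)·[0.3668·0.0000 + 0.6332·0.0000] = 0.0000; exercise value = 0.0000 ≤ continuation, so V_u = 0.0000
Node d (S = 135): continuation = e^(−0.01)·[0.3668·0.0000 + 0.6332·16.5000] = 10.3433; exercise value = 3.0000 ≤ continuation, so V_d = 10.3433
Node 0 (S = 150): continuation = e^(−0.01)·[0.3668·0.0000 + 0.6332·10.3433] = 6.4839; exercise value = 0.0000 ≤ continuation, so V_0 = 6.4839

$6.48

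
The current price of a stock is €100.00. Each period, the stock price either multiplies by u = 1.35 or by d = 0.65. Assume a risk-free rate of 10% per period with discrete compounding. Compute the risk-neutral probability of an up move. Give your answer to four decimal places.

Risk-neutral probability p = (1 + 0.1 − 0.65)/(1.35 − 0.65) = 0.4500/0.7000 = 0.6429

p = 0.6429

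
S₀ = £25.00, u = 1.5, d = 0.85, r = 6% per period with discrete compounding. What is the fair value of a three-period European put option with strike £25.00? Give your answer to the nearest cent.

Risk-neutral probability p = (1 + 0.06 − 0.85)/(1.5 − 0.85) = 0.2100/0.6500 = 0.3231
Terminal stock prices: S_uuu = 84.38, S_uud = 47.81, S_udd = 27.09, S_ddd = 15.35
Terminal payoffs (K − S): max(-59.38, 0) = 0, max(-22.81, 0) = 0, max(-2.094, 0) = 0, max(9.647, 0) = 9.647
Node uu (S = 56.25): V_uu = 1/1.06·[0.3231·0.0000 + 0.6769·0.0000] = 0.0000
Node ud (S = 31.88): V_ud = 1/1.06·[0.3231·0.0000 + 0.6769·0.0000] = 0.0000
Node dd (S = 18.06): V_dd = 1/1.06·[0.3231·0.0000 + 0.6769·9.6469] = 6.1606
Node u (S = 37.5): V_u = 1/1.06·[0.3231·0.0000 + 0.6769·0.0000] = 0.0000
Node d (S = 21.25): V_d = 1/1.06·[0.3231·0.0000 + 0.6769·6.1606] = 3.9342
Node 0 (S = 25): V_0 = 1/1.06·[0.3231·0.0000 + 0.6769·3.9342] = 2.5124

£2.51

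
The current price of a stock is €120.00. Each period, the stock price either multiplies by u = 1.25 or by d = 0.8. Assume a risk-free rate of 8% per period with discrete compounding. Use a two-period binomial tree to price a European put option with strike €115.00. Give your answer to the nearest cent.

€4.67

Risk-neutral probability p = (1 + 0.08 − 0.8)/(1.25 − 0.8) = 0.2800/0.4500 = 0.6222
Terminal stock prices: S_uu = 187.5, S_ud = 120, S_dd = 76.8
Terminal payoffs (K − S): max(-72.5, 0) = 0, max(-5, 0) = 0, max(38.2, 0) = 38.2
Node u (S = 150): V_u = 1/1.08·[0.6222·0.0000 + 0.3778·0.0000] = 0.0000
Node d (S = 96): V_d = 1/1.08·[0.6222·0.0000 + 0.3778·38.2000] = 13.3621
Node 0 (S = 120): V_0 = 1/1.08·[0.6222·0.0000 + 0.3778·13.3621] = 4.6740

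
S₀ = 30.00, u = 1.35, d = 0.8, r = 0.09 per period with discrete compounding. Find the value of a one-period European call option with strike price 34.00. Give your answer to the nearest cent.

3.14

Risk-neutral probability p = (1 + 0.09 − 0.8)/(1.35 − 0.8) = 0.2900/0.5500 = 0.5273
Terminal stock prices: S_u = 40.5, S_d = 24
Terminal payoffs (S − K): max(6.5, 0) = 6.5, max(-10, 0) = 0
Node 0 (S = 30): V_0 = 1/1.09·[0.5273·6.5000 + 0.4727·0.0000] = 3.1443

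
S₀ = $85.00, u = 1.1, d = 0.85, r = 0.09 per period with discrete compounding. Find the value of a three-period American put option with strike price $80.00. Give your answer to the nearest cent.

$0.30

Risk-neutral probability p = (1 + 0.09 − 0.85)/(1.1 − 0.85) = 0.2400/0.2500 = 0.9600
Terminal stock prices: S_uuu = 113.1, S_uud = 87.42, S_udd = 67.55, S_ddd = 52.2
Terminal payoffs (K − S): max(-33.14, 0) = 0, max(-7.423, 0) = 0, max(12.45, 0) = 12.45, max(27.8, 0) = 27.8
Node uu (S = 102.9): continuation = 1/1.09·[0.9600·0.0000 + 0.0400·0.0000] = 0.0000; exercise value = 0.0000 ≤ continuation, so V_uu = 0.0000
Node ud (S = 79.48): continuation = 1/1.09·[0.9600·0.0000 + 0.0400·12.4462] = 0.4567; exercise value = 0.5250 > continuation, so V_ud = 0.5250 (exercise)
Node dd (S = 61.41): continuation = 1/1.09·[0.9600·12.4462 + 0.0400·27.7994] = 11.9820; exercise value = 18.5875 > continuation, so V_dd = 18.5875 (exercise)
Node u (S = 93.5): continuation = 1/1.09·[0.9600·0.0000 + 0.0400·0.5250] = 0.0193; exercise value = 0.0000 ≤ continuation, so V_u = 0.0193
Node d (S = 72.25): continuation = 1/1.09·[0.9600·0.5250 + 0.0400·18.5875] = 1.1445; exercise value = 7.7500 > continuation, so V_d = 7.7500 (exercise)
Node 0 (S = 85): continuation = 1/1.09·[0.9600·0.0193 + 0.0400·7.7500] = 0.3014; exercise value = 0.0000 ≤ continuation, so V_0 = 0.3014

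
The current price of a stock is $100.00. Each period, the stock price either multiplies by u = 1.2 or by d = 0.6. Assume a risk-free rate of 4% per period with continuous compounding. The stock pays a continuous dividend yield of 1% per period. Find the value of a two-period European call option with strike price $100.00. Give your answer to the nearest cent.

Per-period risk-free factor R = e^0.04 = 1.0408; dividend-adjusted growth = e^(0.04−0.01) = 1.0305.
Risk-neutral probability p = (1.0305 − 0.6)/(1.2 − 0.6) = 0.4305/0.6000 = 0.7174
Terminal stock prices: S_uu = 144, S_ud = 72, S_dd = 36
Terminal payoffs (S − K): max(44, 0) = 44, max(-28, 0) = 0, max(-64, 0) = 0
Node u (S = 120): V_u = e^(−0.04)·[0.7174·44.0000 + 0.2826·0.0000] = 30.3289
Node d (S = 60): V_d = e^(−0.04)·[0.7174·0.0000 + 0.2826·0.0000] = 0.0000
Node 0 (S = 100): V_0 = e^(−0.04)·[0.7174·30.3289 + 0.2826·0.0000] = 20.9055

$20.91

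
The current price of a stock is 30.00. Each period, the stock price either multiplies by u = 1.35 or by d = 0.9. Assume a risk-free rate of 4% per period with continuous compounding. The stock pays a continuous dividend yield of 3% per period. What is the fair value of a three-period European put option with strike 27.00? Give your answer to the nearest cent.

Per-period risk-free factor R = e^0.04 = 1.0408; dividend-adjusted growth = e^(0.04−0.03) = 1.0101.
Risk-neutral probability p = (1.0101 − 0.9)/(1.35 − 0.9) = 0.1101/0.4500 = 0.2446
Terminal stock prices: S_uuu = 73.81, S_uud = 49.21, S_udd = 32.8, S_ddd = 21.87
Terminal payoffs (K − S): max(-46.81, 0) = 0, max(-22.21, 0) = 0, max(-5.805, 0) = 0, max(5.13, 0) = 5.13
Node uu (S = 54.68): V_uu = e^(−0.04)·[0.2446·0.0000 + 0.7554·0.0000] = 0.0000
Node ud (S = 36.45): V_ud = e^(−0.04)·[0.2446·0.0000 + 0.7554·0.0000] = 0.0000
Node dd (S = 24.3): V_dd = e^(−0.04)·[0.2446·0.0000 + 0.7554·5.1300] = 3.7235
Node u (S = 40.5): V_u = e^(−0.04)·[0.2446·0.0000 + 0.7554·0.0000] = 0.0000
Node d (S = 27): V_d = e^(−0.04)·[0.2446·0.0000 + 0.7554·3.7235] = 2.7026
Node 0 (S = 30): V_0 = e^(−0.04)·[0.2446·0.0000 + 0.7554·2.7026] = 1.9616

1.96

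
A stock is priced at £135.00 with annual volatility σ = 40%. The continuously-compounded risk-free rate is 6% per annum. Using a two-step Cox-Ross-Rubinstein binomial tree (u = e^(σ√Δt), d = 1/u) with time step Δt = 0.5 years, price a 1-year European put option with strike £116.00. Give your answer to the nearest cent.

CRR parameters: u = e^(σ√Δt) = e^(0.4·√0.5) = 1.3269, d = 1/u = 0.7536
Per-period rate: rΔt = 0.06·0.5 = 0.03, so R = e^0.03 = 1.0305
Risk-neutral probability p = (e^0.03 − 0.7536)/(1.3269 − 0.7536) = 0.2768/0.5733 = 0.4829
Terminal stock prices: S_uu = 237.7, S_ud = 135, S_dd = 76.68
Terminal payoffs (K − S): max(-121.7, 0) = 0, max(-19, 0) = 0, max(39.32, 0) = 39.32
Node u (S = 179.1): V_u = e^(−0.03)·[0.4829·0.0000 + 0.5171·0.0000] = 0.0000
Node d (S = 101.7): V_d = e^(−0.03)·[0.4829·0.0000 + 0.5171·39.3240] = 19.7341
Node 0 (S = 135): V_0 = e^(−0.03)·[0.4829·0.0000 + 0.5171·19.7341] = 9.9033

£9.90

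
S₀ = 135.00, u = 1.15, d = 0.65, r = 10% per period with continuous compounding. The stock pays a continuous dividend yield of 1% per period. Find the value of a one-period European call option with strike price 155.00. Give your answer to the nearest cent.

Per-period risk-free factor R = e^0.1 = 1.1052; dividend-adjusted growth = e^(0.1−0.01) = 1.0942.
Risk-neutral probability p = (1.0942 − 0.65)/(1.15 − 0.65) = 0.4442/0.5000 = 0.8883
Terminal stock prices: S_u = 155.2, S_d = 87.75
Terminal payoffs (S − K): max(0.25, 0) = 0.25, max(-67.25, 0) = 0
Node 0 (S = 135): V_0 = e^(−0.1)·[0.8883·0.2500 + 0.1117·0.0000] = 0.2010

0.20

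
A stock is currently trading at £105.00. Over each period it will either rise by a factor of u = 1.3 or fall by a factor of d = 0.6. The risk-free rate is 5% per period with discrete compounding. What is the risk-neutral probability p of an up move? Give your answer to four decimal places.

Risk-neutral probability p = (1 + 0.05 − 0.6)/(1.3 − 0.6) = 0.4500/0.7000 = 0.6429

p = 0.6429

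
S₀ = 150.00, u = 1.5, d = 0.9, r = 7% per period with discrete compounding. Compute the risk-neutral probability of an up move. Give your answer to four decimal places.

p = 0.2833

Risk-neutral probability p = (1 + 0.07 − 0.9)/(1.5 − 0.9) = 0.1700/0.6000 = 0.2833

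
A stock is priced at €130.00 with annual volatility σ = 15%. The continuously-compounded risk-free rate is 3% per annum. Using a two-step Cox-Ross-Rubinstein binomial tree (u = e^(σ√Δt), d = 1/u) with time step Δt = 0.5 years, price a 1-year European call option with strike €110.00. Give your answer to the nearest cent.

CRR parameters: u = e^(σ√Δt) = e^(0.15·√0.5) = 1.1119, d = 1/u = 0.8994
Per-period rate: rΔt = 0.03·0.5 = 0.015, so R = e^0.015 = 1.0151
Risk-neutral probability p = (e^0.015 − 0.8994)/(1.1119 − 0.8994) = 0.1157/0.2125 = 0.5446
Terminal stock prices: S_uu = 160.7, S_ud = 130, S_dd = 105.2
Terminal payoffs (S − K): max(50.72, 0) = 50.72, max(20, 0) = 20, max(-4.848, 0) = 0
Node u (S = 144.5): V_u = e^(−0.015)·[0.5446·50.7204 + 0.4554·20.0000] = 36.1841
Node d (S = 116.9): V_d = e^(−0.015)·[0.5446·20.0000 + 0.4554·0.0000] = 10.7302
Node 0 (S = 130): V_0 = e^(−0.015)·[0.5446·36.1841 + 0.4554·10.7302] = 24.2267

€24.23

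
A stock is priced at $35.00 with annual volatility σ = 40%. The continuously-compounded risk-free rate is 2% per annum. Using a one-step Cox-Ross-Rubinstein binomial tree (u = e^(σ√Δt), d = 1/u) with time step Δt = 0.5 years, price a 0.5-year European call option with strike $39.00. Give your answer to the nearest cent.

CRR parameters: u = e^(σ√Δt) = e^(0.4·√0.5) = 1.3269, d = 1/u = 0.7536
Per-period rate: rΔt = 0.02·0.5 = 0.01, so R = e^0.01 = 1.0101
Risk-neutral probability p = (e^0.01 − 0.7536)/(1.3269 − 0.7536) = 0.2564/0.5733 = 0.4473
Terminal stock prices: S_u = 46.44, S_d = 26.38
Terminal payoffs (S − K): max(7.441, 0) = 7.441, max(-12.62, 0) = 0
Node 0 (S = 35): V_0 = e^(−0.01)·[0.4473·7.4414 + 0.5527·0.0000] = 3.2953

$3.30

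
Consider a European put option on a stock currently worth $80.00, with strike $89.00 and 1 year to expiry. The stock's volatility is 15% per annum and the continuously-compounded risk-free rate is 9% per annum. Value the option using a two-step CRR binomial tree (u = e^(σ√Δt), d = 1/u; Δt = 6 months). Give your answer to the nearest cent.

$5.65

CRR parameters: u = e^(σ√Δt) = e^(0.15·√0.5) = 1.1119, d = 1/u = 0.8994
Per-period rate: rΔt = 0.09·0.5 = 0.045, so R = e^0.045 = 1.0460
Risk-neutral probability p = (e^0.045 − 0.8994)/(1.1119 − 0.8994) = 0.1467/0.2125 = 0.6901
Terminal stock prices: S_uu = 98.9, S_ud = 80, S_dd = 64.71
Terminal payoffs (K − S): max(-9.905, 0) = 0, max(9, 0) = 9, max(24.29, 0) = 24.29
Node u (S = 88.95): V_u = e^(−0.045)·[0.6901·0.0000 + 0.3099·9.0000] = 2.6665
Node d (S = 71.95): V_d = e^(−0.045)·[0.6901·9.0000 + 0.3099·24.2914] = 13.1346
Node 0 (S = 80): V_0 = e^(−0.045)·[0.6901·2.6665 + 0.3099·13.1346] = 5.6507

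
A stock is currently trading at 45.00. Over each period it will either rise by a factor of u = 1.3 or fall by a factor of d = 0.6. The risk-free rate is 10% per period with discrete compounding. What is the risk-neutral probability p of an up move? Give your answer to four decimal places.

p = 0.7143

Risk-neutral probability p = (1 + 0.1 − 0.6)/(1.3 − 0.6) = 0.5000/0.7000 = 0.7143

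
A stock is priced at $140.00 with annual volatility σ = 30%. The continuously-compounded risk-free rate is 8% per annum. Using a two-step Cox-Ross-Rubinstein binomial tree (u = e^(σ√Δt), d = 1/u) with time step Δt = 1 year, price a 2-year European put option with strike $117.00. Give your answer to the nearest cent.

CRR parameters: u = e^(σ√Δt) = e^(0.3·√1) = 1.3499, d = 1/u = 0.7408
Per-period rate: rΔt = 0.08·1 = 0.08, so R = e^0.08 = 1.0833
Risk-neutral probability p = (e^0.08 − 0.7408)/(1.3499 − 0.7408) = 0.3425/0.6090 = 0.5623
Terminal stock prices: S_uu = 255.1, S_ud = 140, S_dd = 76.83
Terminal payoffs (K − S): max(-138.1, 0) = 0, max(-23, 0) = 0, max(40.17, 0) = 40.17
Node u (S = 189): V_u = e^(−0.08)·[0.5623·0.0000 + 0.4377·0.0000] = 0.0000
Node d (S = 103.7): V_d = e^(−0.08)·[0.5623·0.0000 + 0.4377·40.1664] = 16.2288
Node 0 (S = 140): V_0 = e^(−0.08)·[0.5623·0.0000 + 0.4377·16.2288] = 6.5571

$6.56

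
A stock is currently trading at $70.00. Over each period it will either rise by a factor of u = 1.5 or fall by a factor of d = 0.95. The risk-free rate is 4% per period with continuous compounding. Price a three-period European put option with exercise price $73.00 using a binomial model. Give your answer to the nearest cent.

Risk-neutral probability p = (e^0.04 − 0.95)/(1.5 − 0.95) = 0.0908/0.5500 = 0.1651
Terminal stock prices: S_uuu = 236.2, S_uud = 149.6, S_udd = 94.76, S_ddd = 60.02
Terminal payoffs (K − S): max(-163.2, 0) = 0, max(-76.62, 0) = 0, max(-21.76, 0) = 0, max(12.98, 0) = 12.98
Node uu (S = 157.5): V_uu = e^(−0.04)·[0.1651·0.0000 + 0.8349·0.0000] = 0.0000
Node ud (S = 99.75): V_ud = e^(−0.04)·[0.1651·0.0000 + 0.8349·0.0000] = 0.0000
Node dd (S = 63.17): V_dd = e^(−0.04)·[0.1651·0.0000 + 0.8349·12.9838] = 10.4150
Node u (S = 105): V_u = e^(−0.04)·[0.1651·0.0000 + 0.8349·0.0000] = 0.0000
Node d (S = 66.5): V_d = e^(−0.04)·[0.1651·0.0000 + 0.8349·10.4150] = 8.3544
Node 0 (S = 70): V_0 = e^(−0.04)·[0.1651·0.0000 + 0.8349·8.3544] = 6.7015

$6.70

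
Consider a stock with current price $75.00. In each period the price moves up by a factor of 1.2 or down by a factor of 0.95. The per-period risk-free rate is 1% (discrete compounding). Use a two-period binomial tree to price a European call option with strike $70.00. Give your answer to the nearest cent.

Risk-neutral probability p = (1 + 0.01 − 0.95)/(1.2 − 0.95) = 0.0600/0.2500 = 0.2400
Terminal stock prices: S_uu = 108, S_ud = 85.5, S_dd = 67.69
Terminal payoffs (S − K): max(38, 0) = 38, max(15.5, 0) = 15.5, max(-2.312, 0) = 0
Node u (S = 90): V_u = 1/1.01·[0.2400·38.0000 + 0.7600·15.5000] = 20.6931
Node d (S = 71.25): V_d = 1/1.01·[0.2400·15.5000 + 0.7600·0.0000] = 3.6832
Node 0 (S = 75): V_0 = 1/1.01·[0.2400·20.6931 + 0.7600·3.6832] = 7.6887

$7.69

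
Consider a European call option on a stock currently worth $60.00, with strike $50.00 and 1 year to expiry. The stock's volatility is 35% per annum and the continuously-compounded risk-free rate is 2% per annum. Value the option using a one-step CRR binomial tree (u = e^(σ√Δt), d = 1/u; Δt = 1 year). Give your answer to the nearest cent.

CRR parameters: u = e^(σ√Δt) = e^(0.35·√1) = 1.4191, d = 1/u = 0.7047
Per-period rate: rΔt = 0.02·1 = 0.02, so R = e^0.02 = 1.0202
Risk-neutral probability p = (e^0.02 − 0.7047)/(1.4191 − 0.7047) = 0.3155/0.7144 = 0.4417
Terminal stock prices: S_u = 85.14, S_d = 42.28
Terminal payoffs (S − K): max(35.14, 0) = 35.14, max(-7.719, 0) = 0
Node 0 (S = 60): V_0 = e^(−0.02)·[0.4417·35.1441 + 0.5583·0.0000] = 15.2144

$15.21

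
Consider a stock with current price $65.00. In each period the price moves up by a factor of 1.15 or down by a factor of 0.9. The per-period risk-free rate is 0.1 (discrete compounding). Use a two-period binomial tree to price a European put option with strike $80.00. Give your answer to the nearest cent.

$4.27

Risk-neutral probability p = (1 + 0.1 − 0.9)/(1.15 − 0.9) = 0.2000/0.2500 = 0.8000
Terminal stock prices: S_uu = 85.96, S_ud = 67.28, S_dd = 52.65
Terminal payoffs (K − S): max(-5.962, 0) = 0, max(12.72, 0) = 12.72, max(27.35, 0) = 27.35
Node u (S = 74.75): V_u = 1/1.1·[0.8000·0.0000 + 0.2000·12.7250] = 2.3136
Node d (S = 58.5): V_d = 1/1.1·[0.8000·12.7250 + 0.2000·27.3500] = 14.2273
Node 0 (S = 65): V_0 = 1/1.1·[0.8000·2.3136 + 0.2000·14.2273] = 4.2694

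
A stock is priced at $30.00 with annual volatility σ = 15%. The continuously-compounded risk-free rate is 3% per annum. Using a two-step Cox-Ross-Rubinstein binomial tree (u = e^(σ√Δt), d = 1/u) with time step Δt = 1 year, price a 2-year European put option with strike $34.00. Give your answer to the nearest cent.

$3.96

CRR parameters: u = e^(σ√Δt) = e^(0.15·√1) = 1.1618, d = 1/u = 0.8607
Per-period rate: rΔt = 0.03·1 = 0.03, so R = e^0.03 = 1.0305
Risk-neutral probability p = (e^0.03 − 0.8607)/(1.1618 − 0.8607) = 0.1697/0.3011 = 0.5637
Terminal stock prices: S_uu = 40.5, S_ud = 30, S_dd = 22.22
Terminal payoffs (K − S): max(-6.496, 0) = 0, max(4, 0) = 4, max(11.78, 0) = 11.78
Node u (S = 34.86): V_u = e^(−0.03)·[0.5637·0.0000 + 0.4363·4.0000] = 1.6936
Node d (S = 25.82): V_d = e^(−0.03)·[0.5637·4.0000 + 0.4363·11.7755] = 7.1739
Node 0 (S = 30): V_0 = e^(−0.03)·[0.5637·1.6936 + 0.4363·7.1739] = 3.9639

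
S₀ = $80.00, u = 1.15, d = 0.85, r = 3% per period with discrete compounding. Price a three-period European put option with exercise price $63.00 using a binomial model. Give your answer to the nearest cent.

Risk-neutral probability p = (1 + 0.03 − 0.85)/(1.15 − 0.85) = 0.1800/0.3000 = 0.6000
Terminal stock prices: S_uuu = 121.7, S_uud = 89.93, S_udd = 66.47, S_ddd = 49.13
Terminal payoffs (K − S): max(-58.67, 0) = 0, max(-26.93, 0) = 0, max(-3.47, 0) = 0, max(13.87, 0) = 13.87
Node uu (S = 105.8): V_uu = 1/1.03·[0.6000·0.0000 + 0.4000·0.0000] = 0.0000
Node ud (S = 78.2): V_ud = 1/1.03·[0.6000·0.0000 + 0.4000·0.0000] = 0.0000
Node dd (S = 57.8): V_dd = 1/1.03·[0.6000·0.0000 + 0.4000·13.8700] = 5.3864
Node u (S = 92): V_u = 1/1.03·[0.6000·0.0000 + 0.4000·0.0000] = 0.0000
Node d (S = 68): V_d = 1/1.03·[0.6000·0.0000 + 0.4000·5.3864] = 2.0918
Node 0 (S = 80): V_0 = 1/1.03·[0.6000·0.0000 + 0.4000·2.0918] = 0.8124

$0.81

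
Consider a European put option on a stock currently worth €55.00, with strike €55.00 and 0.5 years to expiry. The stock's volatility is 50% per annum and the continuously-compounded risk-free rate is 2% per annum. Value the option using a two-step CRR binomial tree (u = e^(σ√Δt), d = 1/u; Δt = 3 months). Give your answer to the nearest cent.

€6.53

CRR parameters: u = e^(σ√Δt) = e^(0.5·√0.25) = 1.2840, d = 1/u = 0.7788
Per-period rate: rΔt = 0.02·0.25 = 0.005, so R = e^0.005 = 1.0050
Risk-neutral probability p = (e^0.005 − 0.7788)/(1.2840 − 0.7788) = 0.2262/0.5052 = 0.4477
Terminal stock prices: S_uu = 90.68, S_ud = 55, S_dd = 33.36
Terminal payoffs (K − S): max(-35.68, 0) = 0, max(0, 0) = 0, max(21.64, 0) = 21.64
Node u (S = 70.62): V_u = e^(−0.005)·[0.4477·0.0000 + 0.5523·0.0000] = 0.0000
Node d (S = 42.83): V_d = e^(−0.005)·[0.4477·0.0000 + 0.5523·21.6408] = 11.8916
Node 0 (S = 55): V_0 = e^(−0.005)·[0.4477·0.0000 + 0.5523·11.8916] = 6.5345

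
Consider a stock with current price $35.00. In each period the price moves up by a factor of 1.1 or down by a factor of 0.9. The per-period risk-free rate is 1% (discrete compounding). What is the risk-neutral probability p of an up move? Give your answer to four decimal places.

Risk-neutral probability p = (1 + 0.01 − 0.9)/(1.1 − 0.9) = 0.1100/0.2000 = 0.5500

p = 0.5500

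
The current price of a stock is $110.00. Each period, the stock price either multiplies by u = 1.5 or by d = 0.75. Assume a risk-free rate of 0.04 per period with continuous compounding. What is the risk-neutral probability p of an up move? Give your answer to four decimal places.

Risk-neutral probability p = (e^0.04 − 0.75)/(1.5 − 0.75) = 0.2908/0.7500 = 0.3877

p = 0.3877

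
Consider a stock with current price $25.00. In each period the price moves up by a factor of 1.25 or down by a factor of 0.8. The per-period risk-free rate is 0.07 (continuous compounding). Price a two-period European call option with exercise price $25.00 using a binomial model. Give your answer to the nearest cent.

$4.48

Risk-neutral probability p = (e^0.07 − 0.8)/(1.25 − 0.8) = 0.2725/0.4500 = 0.6056
Terminal stock prices: S_uu = 39.06, S_ud = 25, S_dd = 16
Terminal payoffs (S − K): max(14.06, 0) = 14.06, max(0, 0) = 0, max(-9, 0) = 0
Node u (S = 31.25): V_u = e^(−0.07)·[0.6056·14.0625 + 0.3944·0.0000] = 7.9402
Node d (S = 20): V_d = e^(−0.07)·[0.6056·0.0000 + 0.3944·0.0000] = 0.0000
Node 0 (S = 25): V_0 = e^(−0.07)·[0.6056·7.9402 + 0.3944·0.0000] = 4.4833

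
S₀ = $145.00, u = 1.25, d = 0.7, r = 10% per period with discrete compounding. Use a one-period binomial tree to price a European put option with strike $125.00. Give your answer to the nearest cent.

Risk-neutral probability p = (1 + 0.1 − 0.7)/(1.25 − 0.7) = 0.4000/0.5500 = 0.7273
Terminal stock prices: S_u = 181.2, S_d = 101.5
Terminal payoffs (K − S): max(-56.25, 0) = 0, max(23.5, 0) = 23.5
Node 0 (S = 145): V_0 = 1/1.1·[0.7273·0.0000 + 0.2727·23.5000] = 5.8264

$5.83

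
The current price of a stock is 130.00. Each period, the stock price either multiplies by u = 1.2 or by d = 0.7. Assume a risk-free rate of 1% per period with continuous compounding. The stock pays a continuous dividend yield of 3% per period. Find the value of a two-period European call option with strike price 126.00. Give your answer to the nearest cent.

Per-period risk-free factor R = e^0.01 = 1.0101; dividend-adjusted growth = e^(0.01−0.03) = 0.9802.
Risk-neutral probability p = (0.9802 − 0.7)/(1.2 − 0.7) = 0.2802/0.5000 = 0.5604
Terminal stock prices: S_uu = 187.2, S_ud = 109.2, S_dd = 63.7
Terminal payoffs (S − K): max(61.2, 0) = 61.2, max(-16.8, 0) = 0, max(-62.3, 0) = 0
Node u (S = 156): V_u = e^(−0.01)·[0.5604·61.2000 + 0.4396·0.0000] = 33.9551
Node d (S = 91): V_d = e^(−0.01)·[0.5604·0.0000 + 0.4396·0.0000] = 0.0000
Node 0 (S = 130): V_0 = e^(−0.01)·[0.5604·33.9551 + 0.4396·0.0000] = 18.8390

18.84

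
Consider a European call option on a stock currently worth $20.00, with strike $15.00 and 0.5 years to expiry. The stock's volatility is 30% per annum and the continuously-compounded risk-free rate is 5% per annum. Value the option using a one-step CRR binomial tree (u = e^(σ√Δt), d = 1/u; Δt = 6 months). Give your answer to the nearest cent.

$5.37

CRR parameters: u = e^(σ√Δt) = e^(0.3·√0.5) = 1.2363, d = 1/u = 0.8089
Per-period rate: rΔt = 0.05·0.5 = 0.025, so R = e^0.025 = 1.0253
Risk-neutral probability p = (e^0.025 − 0.8089)/(1.2363 − 0.8089) = 0.2165/0.4275 = 0.5064
Terminal stock prices: S_u = 24.73, S_d = 16.18
Terminal payoffs (S − K): max(9.726, 0) = 9.726, max(1.177, 0) = 1.177
Node 0 (S = 20): V_0 = e^(−0.025)·[0.5064·9.7262 + 0.4936·1.1772] = 5.3704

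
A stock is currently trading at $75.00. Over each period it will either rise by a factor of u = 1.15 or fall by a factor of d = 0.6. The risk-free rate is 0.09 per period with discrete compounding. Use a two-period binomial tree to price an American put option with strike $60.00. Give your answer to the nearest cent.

Risk-neutral probability p = (1 + 0.09 − 0.6)/(1.15 − 0.6) = 0.4900/0.5500 = 0.8909
Terminal stock prices: S_uu = 99.19, S_ud = 51.75, S_dd = 27
Terminal payoffs (K − S): max(-39.19, 0) = 0, max(8.25, 0) = 8.25, max(33, 0) = 33
Node u (S = 86.25): continuation = 1/1.09·[0.8909·0.0000 + 0.1091·8.2500] = 0.8257; exercise value = 0.0000 ≤ continuation, so V_u = 0.8257
Node d (S = 45): continuation = 1/1.09·[0.8909·8.2500 + 0.1091·33.0000] = 10.0459; exercise value = 15.0000 > continuation, so V_d = 15.0000 (exercise)
Node 0 (S = 75): continuation = 1/1.09·[0.8909·0.8257 + 0.1091·15.0000] = 2.1761; exercise value = 0.0000 ≤ continuation, so V_0 = 2.1761

$2.18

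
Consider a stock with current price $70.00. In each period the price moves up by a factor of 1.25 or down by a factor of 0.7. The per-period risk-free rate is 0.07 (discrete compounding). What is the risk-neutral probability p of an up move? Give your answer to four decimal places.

Risk-neutral probability p = (1 + 0.07 − 0.7)/(1.25 − 0.7) = 0.3700/0.5500 = 0.6727

p = 0.6727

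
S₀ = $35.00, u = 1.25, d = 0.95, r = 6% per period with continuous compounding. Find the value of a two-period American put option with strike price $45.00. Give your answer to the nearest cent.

Risk-neutral probability p = (e^0.06 − 0.95)/(1.25 − 0.95) = 0.1118/0.3000 = 0.3728
Terminal stock prices: S_uu = 54.69, S_ud = 41.56, S_dd = 31.59
Terminal payoffs (K − S): max(-9.688, 0) = 0, max(3.438, 0) = 3.438, max(13.41, 0) = 13.41
Node u (S = 43.75): continuation = e^(−0.06)·[0.3728·0.0000 + 0.6272·3.4375] = 2.0305; exercise value = 1.2500 ≤ continuation, so V_u = 2.0305
Node d (S = 33.25): continuation = e^(−0.06)·[0.3728·3.4375 + 0.6272·13.4125] = 9.1294; exercise value = 11.7500 > continuation, so V_d = 11.7500 (exercise)
Node 0 (S = 35): continuation = e^(−0.06)·[0.3728·2.0305 + 0.6272·11.7500] = 7.6534; exercise value = 10.0000 > continuation, so V_0 = 10.0000 (exercise)

$10.00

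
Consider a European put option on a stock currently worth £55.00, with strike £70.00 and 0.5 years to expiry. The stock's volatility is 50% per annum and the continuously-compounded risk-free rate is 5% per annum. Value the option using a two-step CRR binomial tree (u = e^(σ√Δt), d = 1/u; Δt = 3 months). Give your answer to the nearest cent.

CRR parameters: u = e^(σ√Δt) = e^(0.5·√0.25) = 1.2840, d = 1/u = 0.7788
Per-period rate: rΔt = 0.05·0.25 = 0.0125, so R = e^0.0125 = 1.0126
Risk-neutral probability p = (e^0.0125 − 0.7788)/(1.2840 − 0.7788) = 0.2338/0.5052 = 0.4627
Terminal stock prices: S_uu = 90.68, S_ud = 55, S_dd = 33.36
Terminal payoffs (K − S): max(-20.68, 0) = 0, max(15, 0) = 15, max(36.64, 0) = 36.64
Node u (S = 70.62): V_u = e^(−0.0125)·[0.4627·0.0000 + 0.5373·15.0000] = 7.9591
Node d (S = 42.83): V_d = e^(−0.0125)·[0.4627·15.0000 + 0.5373·36.6408] = 26.2964
Node 0 (S = 55): V_0 = e^(−0.0125)·[0.4627·7.9591 + 0.5373·26.2964] = 17.5901

£17.59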